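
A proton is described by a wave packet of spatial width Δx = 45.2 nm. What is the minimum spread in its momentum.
1.167 × 10^-27 kg·m/s

For a wave packet, the spatial width Δx and momentum spread Δp are related by the uncertainty principle:
ΔxΔp ≥ ℏ/2

The minimum momentum spread is:
Δp_min = ℏ/(2Δx)
Δp_min = (1.055e-34 J·s) / (2 × 4.520e-08 m)
Δp_min = 1.167e-27 kg·m/s

A wave packet cannot have both a well-defined position and well-defined momentum.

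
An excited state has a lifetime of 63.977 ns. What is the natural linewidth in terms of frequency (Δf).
1.244 MHz

Using the energy-time uncertainty principle and E = hf:
ΔEΔt ≥ ℏ/2
hΔf·Δt ≥ ℏ/2

The minimum frequency uncertainty is:
Δf = ℏ/(2hτ) = 1/(4πτ)
Δf = 1/(4π × 6.398e-08 s)
Δf = 1.244e+06 Hz = 1.244 MHz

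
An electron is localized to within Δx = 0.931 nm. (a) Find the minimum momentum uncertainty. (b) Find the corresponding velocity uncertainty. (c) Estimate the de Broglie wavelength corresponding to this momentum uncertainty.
(a) Δp_min = 5.664 × 10^-26 kg·m/s
(b) Δv_min = 62.174 km/s
(c) λ_dB = 11.699 nm

Step-by-step:

(a) From the uncertainty principle:
Δp_min = ℏ/(2Δx) = (1.055e-34 J·s)/(2 × 9.310e-10 m) = 5.664e-26 kg·m/s

(b) The velocity uncertainty:
Δv = Δp/m = (5.664e-26 kg·m/s)/(9.109e-31 kg) = 6.217e+04 m/s = 62.174 km/s

(c) The de Broglie wavelength for this momentum:
λ = h/p = (6.626e-34 J·s)/(5.664e-26 kg·m/s) = 1.170e-08 m = 11.699 nm

Note: The de Broglie wavelength is comparable to the localization size, as expected from wave-particle duality.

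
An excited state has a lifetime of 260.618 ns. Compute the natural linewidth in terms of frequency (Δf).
305.341 kHz

Using the energy-time uncertainty principle and E = hf:
ΔEΔt ≥ ℏ/2
hΔf·Δt ≥ ℏ/2

The minimum frequency uncertainty is:
Δf = ℏ/(2hτ) = 1/(4πτ)
Δf = 1/(4π × 2.606e-07 s)
Δf = 3.053e+05 Hz = 305.341 kHz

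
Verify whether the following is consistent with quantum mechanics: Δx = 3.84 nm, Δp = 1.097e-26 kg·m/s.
No, it violates the uncertainty principle (impossible measurement).

Calculate the product ΔxΔp:
ΔxΔp = (3.840e-09 m) × (1.097e-26 kg·m/s)
ΔxΔp = 4.212e-35 J·s

Compare to the minimum allowed value ℏ/2:
ℏ/2 = 5.273e-35 J·s

Since ΔxΔp = 4.212e-35 J·s < 5.273e-35 J·s = ℏ/2,
the measurement violates the uncertainty principle.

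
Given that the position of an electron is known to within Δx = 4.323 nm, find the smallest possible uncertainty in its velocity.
13.390 km/s

Using the Heisenberg uncertainty principle and Δp = mΔv:
ΔxΔp ≥ ℏ/2
Δx(mΔv) ≥ ℏ/2

The minimum uncertainty in velocity is:
Δv_min = ℏ/(2mΔx)
Δv_min = (1.055e-34 J·s) / (2 × 9.109e-31 kg × 4.323e-09 m)
Δv_min = 1.339e+04 m/s = 13.390 km/s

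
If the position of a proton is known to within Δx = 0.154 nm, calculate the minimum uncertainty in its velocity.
204.705 m/s

Using the Heisenberg uncertainty principle and Δp = mΔv:
ΔxΔp ≥ ℏ/2
Δx(mΔv) ≥ ℏ/2

The minimum uncertainty in velocity is:
Δv_min = ℏ/(2mΔx)
Δv_min = (1.055e-34 J·s) / (2 × 1.673e-27 kg × 1.540e-10 m)
Δv_min = 2.047e+02 m/s = 204.705 m/s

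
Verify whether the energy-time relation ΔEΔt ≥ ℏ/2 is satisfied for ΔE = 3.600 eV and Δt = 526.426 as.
Yes, it satisfies the uncertainty relation.

Calculate the product ΔEΔt:
ΔE = 3.600 eV = 5.768e-19 J
ΔEΔt = (5.768e-19 J) × (5.264e-16 s)
ΔEΔt = 3.036e-34 J·s

Compare to the minimum allowed value ℏ/2:
ℏ/2 = 5.273e-35 J·s

Since ΔEΔt = 3.036e-34 J·s ≥ 5.273e-35 J·s = ℏ/2,
this satisfies the uncertainty relation.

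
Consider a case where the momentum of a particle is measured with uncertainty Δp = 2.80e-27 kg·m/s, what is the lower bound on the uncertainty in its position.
18.832 nm

Using the Heisenberg uncertainty principle:
ΔxΔp ≥ ℏ/2

The minimum uncertainty in position is:
Δx_min = ℏ/(2Δp)
Δx_min = (1.055e-34 J·s) / (2 × 2.800e-27 kg·m/s)
Δx_min = 1.883e-08 m = 18.832 nm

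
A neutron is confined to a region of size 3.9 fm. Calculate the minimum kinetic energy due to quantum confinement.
340.586 keV

Using the uncertainty principle:

1. Position uncertainty: Δx ≈ 3.900e-15 m
2. Minimum momentum uncertainty: Δp = ℏ/(2Δx) = 1.352e-20 kg·m/s
3. Minimum kinetic energy:
   KE = (Δp)²/(2m) = (1.352e-20)²/(2 × 1.675e-27 kg)
   KE = 5.457e-14 J = 340.586 keV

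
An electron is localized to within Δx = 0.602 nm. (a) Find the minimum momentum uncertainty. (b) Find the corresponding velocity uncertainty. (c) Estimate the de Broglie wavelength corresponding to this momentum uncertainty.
(a) Δp_min = 8.759 × 10^-26 kg·m/s
(b) Δv_min = 96.153 km/s
(c) λ_dB = 7.565 nm

Step-by-step:

(a) From the uncertainty principle:
Δp_min = ℏ/(2Δx) = (1.055e-34 J·s)/(2 × 6.020e-10 m) = 8.759e-26 kg·m/s

(b) The velocity uncertainty:
Δv = Δp/m = (8.759e-26 kg·m/s)/(9.109e-31 kg) = 9.615e+04 m/s = 96.153 km/s

(c) The de Broglie wavelength for this momentum:
λ = h/p = (6.626e-34 J·s)/(8.759e-26 kg·m/s) = 7.565e-09 m = 7.565 nm

Note: The de Broglie wavelength is comparable to the localization size, as expected from wave-particle duality.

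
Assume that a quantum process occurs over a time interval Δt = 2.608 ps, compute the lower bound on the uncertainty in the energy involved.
126.191 μeV

Using the energy-time uncertainty principle:
ΔEΔt ≥ ℏ/2

The minimum uncertainty in energy is:
ΔE_min = ℏ/(2Δt)
ΔE_min = (1.055e-34 J·s) / (2 × 2.608e-12 s)
ΔE_min = 2.022e-23 J = 126.191 μeV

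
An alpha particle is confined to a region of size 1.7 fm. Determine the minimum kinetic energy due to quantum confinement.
451.837 keV

Using the uncertainty principle:

1. Position uncertainty: Δx ≈ 1.700e-15 m
2. Minimum momentum uncertainty: Δp = ℏ/(2Δx) = 3.102e-20 kg·m/s
3. Minimum kinetic energy:
   KE = (Δp)²/(2m) = (3.102e-20)²/(2 × 6.645e-27 kg)
   KE = 7.239e-14 J = 451.837 keV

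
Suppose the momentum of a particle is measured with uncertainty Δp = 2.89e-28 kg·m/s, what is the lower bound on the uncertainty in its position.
182.452 nm

Using the Heisenberg uncertainty principle:
ΔxΔp ≥ ℏ/2

The minimum uncertainty in position is:
Δx_min = ℏ/(2Δp)
Δx_min = (1.055e-34 J·s) / (2 × 2.890e-28 kg·m/s)
Δx_min = 1.825e-07 m = 182.452 nm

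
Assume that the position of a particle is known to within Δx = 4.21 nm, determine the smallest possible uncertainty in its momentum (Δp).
1.252 × 10^-26 kg·m/s

Using the Heisenberg uncertainty principle:
ΔxΔp ≥ ℏ/2

The minimum uncertainty in momentum is:
Δp_min = ℏ/(2Δx)
Δp_min = (1.055e-34 J·s) / (2 × 4.210e-09 m)
Δp_min = 1.252e-26 kg·m/s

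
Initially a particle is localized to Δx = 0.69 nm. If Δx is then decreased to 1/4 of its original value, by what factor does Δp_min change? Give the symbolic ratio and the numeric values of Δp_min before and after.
Original Δp_min = 7.642 × 10^-26 kg·m/s; new Δp'_min = 3.057 × 10^-25 kg·m/s; ratio Δp'_min/Δp_min = 4.

From the uncertainty principle ΔxΔp ≥ ℏ/2, the minimum momentum uncertainty is Δp_min = ℏ/(2Δx).

Original (Δx = 0.69 nm = 6.900e-10 m):
Δp_min = (1.055e-34 J·s)/(2 × 6.900e-10 m) = 7.642e-26 kg·m/s

When Δx → (1/4)Δx:
Δp'_min = ℏ/(2 × (1/4)Δx) = 4 × ℏ/(2Δx) = 4 × Δp_min
Δp'_min = 4 × 7.642e-26 kg·m/s = 3.057e-25 kg·m/s

Since Δp_min ∝ 1/Δx, when Δx is decreased to 1/4 of its original value, Δp_min increases to 4 times its original value.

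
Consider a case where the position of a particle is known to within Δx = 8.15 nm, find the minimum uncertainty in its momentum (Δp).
6.470 × 10^-27 kg·m/s

Using the Heisenberg uncertainty principle:
ΔxΔp ≥ ℏ/2

The minimum uncertainty in momentum is:
Δp_min = ℏ/(2Δx)
Δp_min = (1.055e-34 J·s) / (2 × 8.150e-09 m)
Δp_min = 6.470e-27 kg·m/s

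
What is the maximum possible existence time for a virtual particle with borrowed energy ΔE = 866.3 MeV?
3.799 × 10^-25 s

Using the energy-time uncertainty principle:
ΔEΔt ≥ ℏ/2

For a virtual particle borrowing energy ΔE, the maximum lifetime is:
Δt_max = ℏ/(2ΔE)

Converting energy:
ΔE = 866.3 MeV = 1.388e-10 J

Δt_max = (1.055e-34 J·s) / (2 × 1.388e-10 J)
Δt_max = 3.799e-25 s = 3.799 × 10^-25 s

Virtual particles with higher borrowed energy exist for shorter times.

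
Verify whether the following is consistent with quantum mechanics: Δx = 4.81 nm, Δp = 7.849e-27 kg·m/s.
No, it violates the uncertainty principle (impossible measurement).

Calculate the product ΔxΔp:
ΔxΔp = (4.810e-09 m) × (7.849e-27 kg·m/s)
ΔxΔp = 3.775e-35 J·s

Compare to the minimum allowed value ℏ/2:
ℏ/2 = 5.273e-35 J·s

Since ΔxΔp = 3.775e-35 J·s < 5.273e-35 J·s = ℏ/2,
the measurement violates the uncertainty principle.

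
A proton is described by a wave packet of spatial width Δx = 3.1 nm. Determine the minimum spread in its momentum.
1.701 × 10^-26 kg·m/s

For a wave packet, the spatial width Δx and momentum spread Δp are related by the uncertainty principle:
ΔxΔp ≥ ℏ/2

The minimum momentum spread is:
Δp_min = ℏ/(2Δx)
Δp_min = (1.055e-34 J·s) / (2 × 3.100e-09 m)
Δp_min = 1.701e-26 kg·m/s

A wave packet cannot have both a well-defined position and well-defined momentum.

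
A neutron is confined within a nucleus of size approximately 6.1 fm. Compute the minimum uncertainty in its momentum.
8.644 × 10^-21 kg·m/s

Using the Heisenberg uncertainty principle:
ΔxΔp ≥ ℏ/2

With Δx ≈ L = 6.100e-15 m (the confinement size):
Δp_min = ℏ/(2Δx)
Δp_min = (1.055e-34 J·s) / (2 × 6.100e-15 m)
Δp_min = 8.644e-21 kg·m/s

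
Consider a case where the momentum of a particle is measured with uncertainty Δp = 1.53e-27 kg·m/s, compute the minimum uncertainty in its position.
34.463 nm

Using the Heisenberg uncertainty principle:
ΔxΔp ≥ ℏ/2

The minimum uncertainty in position is:
Δx_min = ℏ/(2Δp)
Δx_min = (1.055e-34 J·s) / (2 × 1.530e-27 kg·m/s)
Δx_min = 3.446e-08 m = 34.463 nm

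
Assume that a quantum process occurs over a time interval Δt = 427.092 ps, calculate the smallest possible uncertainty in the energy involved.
770.574 neV

Using the energy-time uncertainty principle:
ΔEΔt ≥ ℏ/2

The minimum uncertainty in energy is:
ΔE_min = ℏ/(2Δt)
ΔE_min = (1.055e-34 J·s) / (2 × 4.271e-10 s)
ΔE_min = 1.235e-25 J = 770.574 neV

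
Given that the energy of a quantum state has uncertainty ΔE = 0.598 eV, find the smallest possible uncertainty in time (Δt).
550.344 as

Using the energy-time uncertainty principle:
ΔEΔt ≥ ℏ/2

The minimum uncertainty in time is:
Δt_min = ℏ/(2ΔE)
Δt_min = (1.055e-34 J·s) / (2 × 9.581e-20 J)
Δt_min = 5.503e-16 s = 550.344 as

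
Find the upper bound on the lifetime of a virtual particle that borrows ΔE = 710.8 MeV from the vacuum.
4.630 × 10^-25 s

Using the energy-time uncertainty principle:
ΔEΔt ≥ ℏ/2

For a virtual particle borrowing energy ΔE, the maximum lifetime is:
Δt_max = ℏ/(2ΔE)

Converting energy:
ΔE = 710.8 MeV = 1.139e-10 J

Δt_max = (1.055e-34 J·s) / (2 × 1.139e-10 J)
Δt_max = 4.630e-25 s = 4.630 × 10^-25 s

Virtual particles with higher borrowed energy exist for shorter times.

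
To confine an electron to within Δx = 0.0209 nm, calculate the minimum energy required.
21.806 eV

Localizing a particle requires giving it sufficient momentum uncertainty:

1. From uncertainty principle: Δp ≥ ℏ/(2Δx)
   Δp_min = (1.055e-34 J·s) / (2 × 2.090e-11 m)
   Δp_min = 2.523e-24 kg·m/s

2. This momentum uncertainty corresponds to kinetic energy:
   KE ≈ (Δp)²/(2m) = (2.523e-24)²/(2 × 9.109e-31 kg)
   KE = 3.494e-18 J = 21.806 eV

Tighter localization requires more energy.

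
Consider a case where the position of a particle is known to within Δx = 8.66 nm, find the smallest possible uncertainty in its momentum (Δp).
6.089 × 10^-27 kg·m/s

Using the Heisenberg uncertainty principle:
ΔxΔp ≥ ℏ/2

The minimum uncertainty in momentum is:
Δp_min = ℏ/(2Δx)
Δp_min = (1.055e-34 J·s) / (2 × 8.660e-09 m)
Δp_min = 6.089e-27 kg·m/s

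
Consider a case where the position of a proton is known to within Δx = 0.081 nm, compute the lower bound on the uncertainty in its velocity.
389.192 m/s

Using the Heisenberg uncertainty principle and Δp = mΔv:
ΔxΔp ≥ ℏ/2
Δx(mΔv) ≥ ℏ/2

The minimum uncertainty in velocity is:
Δv_min = ℏ/(2mΔx)
Δv_min = (1.055e-34 J·s) / (2 × 1.673e-27 kg × 8.100e-11 m)
Δv_min = 3.892e+02 m/s = 389.192 m/s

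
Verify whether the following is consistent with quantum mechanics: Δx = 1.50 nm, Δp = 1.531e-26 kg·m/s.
No, it violates the uncertainty principle (impossible measurement).

Calculate the product ΔxΔp:
ΔxΔp = (1.500e-09 m) × (1.531e-26 kg·m/s)
ΔxΔp = 2.297e-35 J·s

Compare to the minimum allowed value ℏ/2:
ℏ/2 = 5.273e-35 J·s

Since ΔxΔp = 2.297e-35 J·s < 5.273e-35 J·s = ℏ/2,
the measurement violates the uncertainty principle.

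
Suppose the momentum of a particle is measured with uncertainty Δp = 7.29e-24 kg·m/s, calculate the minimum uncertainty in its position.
7.233 pm

Using the Heisenberg uncertainty principle:
ΔxΔp ≥ ℏ/2

The minimum uncertainty in position is:
Δx_min = ℏ/(2Δp)
Δx_min = (1.055e-34 J·s) / (2 × 7.290e-24 kg·m/s)
Δx_min = 7.233e-12 m = 7.233 pm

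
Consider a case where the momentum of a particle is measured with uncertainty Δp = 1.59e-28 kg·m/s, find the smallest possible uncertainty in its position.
331.626 nm

Using the Heisenberg uncertainty principle:
ΔxΔp ≥ ℏ/2

The minimum uncertainty in position is:
Δx_min = ℏ/(2Δp)
Δx_min = (1.055e-34 J·s) / (2 × 1.590e-28 kg·m/s)
Δx_min = 3.316e-07 m = 331.626 nm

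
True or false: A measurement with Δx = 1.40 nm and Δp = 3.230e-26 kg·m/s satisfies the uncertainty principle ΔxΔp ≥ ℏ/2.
No, it violates the uncertainty principle (impossible measurement).

Calculate the product ΔxΔp:
ΔxΔp = (1.400e-09 m) × (3.230e-26 kg·m/s)
ΔxΔp = 4.522e-35 J·s

Compare to the minimum allowed value ℏ/2:
ℏ/2 = 5.273e-35 J·s

Since ΔxΔp = 4.522e-35 J·s < 5.273e-35 J·s = ℏ/2,
the measurement violates the uncertainty principle.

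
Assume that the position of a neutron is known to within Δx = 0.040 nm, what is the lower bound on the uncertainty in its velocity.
787.028 m/s

Using the Heisenberg uncertainty principle and Δp = mΔv:
ΔxΔp ≥ ℏ/2
Δx(mΔv) ≥ ℏ/2

The minimum uncertainty in velocity is:
Δv_min = ℏ/(2mΔx)
Δv_min = (1.055e-34 J·s) / (2 × 1.675e-27 kg × 4.000e-11 m)
Δv_min = 7.870e+02 m/s = 787.028 m/s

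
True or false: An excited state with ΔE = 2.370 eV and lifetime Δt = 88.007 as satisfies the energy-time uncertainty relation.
No, it violates the uncertainty relation.

Calculate the product ΔEΔt:
ΔE = 2.370 eV = 3.797e-19 J
ΔEΔt = (3.797e-19 J) × (8.801e-17 s)
ΔEΔt = 3.342e-35 J·s

Compare to the minimum allowed value ℏ/2:
ℏ/2 = 5.273e-35 J·s

Since ΔEΔt = 3.342e-35 J·s < 5.273e-35 J·s = ℏ/2,
this violates the uncertainty relation.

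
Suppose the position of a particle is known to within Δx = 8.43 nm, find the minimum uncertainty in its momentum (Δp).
6.255 × 10^-27 kg·m/s

Using the Heisenberg uncertainty principle:
ΔxΔp ≥ ℏ/2

The minimum uncertainty in momentum is:
Δp_min = ℏ/(2Δx)
Δp_min = (1.055e-34 J·s) / (2 × 8.430e-09 m)
Δp_min = 6.255e-27 kg·m/s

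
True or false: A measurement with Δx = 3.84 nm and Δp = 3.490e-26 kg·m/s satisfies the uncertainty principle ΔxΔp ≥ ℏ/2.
Yes, it satisfies the uncertainty principle.

Calculate the product ΔxΔp:
ΔxΔp = (3.840e-09 m) × (3.490e-26 kg·m/s)
ΔxΔp = 1.340e-34 J·s

Compare to the minimum allowed value ℏ/2:
ℏ/2 = 5.273e-35 J·s

Since ΔxΔp = 1.340e-34 J·s ≥ 5.273e-35 J·s = ℏ/2,
the measurement satisfies the uncertainty principle.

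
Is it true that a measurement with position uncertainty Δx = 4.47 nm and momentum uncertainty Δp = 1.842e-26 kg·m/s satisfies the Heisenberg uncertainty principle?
Yes, it satisfies the uncertainty principle.

Calculate the product ΔxΔp:
ΔxΔp = (4.470e-09 m) × (1.842e-26 kg·m/s)
ΔxΔp = 8.234e-35 J·s

Compare to the minimum allowed value ℏ/2:
ℏ/2 = 5.273e-35 J·s

Since ΔxΔp = 8.234e-35 J·s ≥ 5.273e-35 J·s = ℏ/2,
the measurement satisfies the uncertainty principle.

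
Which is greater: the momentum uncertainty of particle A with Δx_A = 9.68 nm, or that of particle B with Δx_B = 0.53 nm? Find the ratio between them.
Particle B has the larger minimum momentum uncertainty, by a factor of 18.26.

For each particle, the minimum momentum uncertainty is Δp_min = ℏ/(2Δx):

Particle A: Δp_A = ℏ/(2×9.680e-09 m) = 5.447e-27 kg·m/s
Particle B: Δp_B = ℏ/(2×5.300e-10 m) = 9.949e-26 kg·m/s

Ratio: Δp_B/Δp_A = 18.26

Since Δp_min ∝ 1/Δx, the particle with smaller position uncertainty (B) has larger momentum uncertainty.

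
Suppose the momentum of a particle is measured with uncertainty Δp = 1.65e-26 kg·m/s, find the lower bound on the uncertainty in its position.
3.196 nm

Using the Heisenberg uncertainty principle:
ΔxΔp ≥ ℏ/2

The minimum uncertainty in position is:
Δx_min = ℏ/(2Δp)
Δx_min = (1.055e-34 J·s) / (2 × 1.650e-26 kg·m/s)
Δx_min = 3.196e-09 m = 3.196 nm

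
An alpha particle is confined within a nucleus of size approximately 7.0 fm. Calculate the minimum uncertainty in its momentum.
7.533 × 10^-21 kg·m/s

Using the Heisenberg uncertainty principle:
ΔxΔp ≥ ℏ/2

With Δx ≈ L = 7.000e-15 m (the confinement size):
Δp_min = ℏ/(2Δx)
Δp_min = (1.055e-34 J·s) / (2 × 7.000e-15 m)
Δp_min = 7.533e-21 kg·m/s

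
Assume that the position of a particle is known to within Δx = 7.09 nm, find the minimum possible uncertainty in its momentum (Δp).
7.437 × 10^-27 kg·m/s

Using the Heisenberg uncertainty principle:
ΔxΔp ≥ ℏ/2

The minimum uncertainty in momentum is:
Δp_min = ℏ/(2Δx)
Δp_min = (1.055e-34 J·s) / (2 × 7.090e-09 m)
Δp_min = 7.437e-27 kg·m/s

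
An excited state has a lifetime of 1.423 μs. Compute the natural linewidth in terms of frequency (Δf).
55.922 kHz

Using the energy-time uncertainty principle and E = hf:
ΔEΔt ≥ ℏ/2
hΔf·Δt ≥ ℏ/2

The minimum frequency uncertainty is:
Δf = ℏ/(2hτ) = 1/(4πτ)
Δf = 1/(4π × 1.423e-06 s)
Δf = 5.592e+04 Hz = 55.922 kHz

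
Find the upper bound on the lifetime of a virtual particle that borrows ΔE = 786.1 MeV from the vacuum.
4.187 × 10^-25 s

Using the energy-time uncertainty principle:
ΔEΔt ≥ ℏ/2

For a virtual particle borrowing energy ΔE, the maximum lifetime is:
Δt_max = ℏ/(2ΔE)

Converting energy:
ΔE = 786.1 MeV = 1.259e-10 J

Δt_max = (1.055e-34 J·s) / (2 × 1.259e-10 J)
Δt_max = 4.187e-25 s = 4.187 × 10^-25 s

Virtual particles with higher borrowed energy exist for shorter times.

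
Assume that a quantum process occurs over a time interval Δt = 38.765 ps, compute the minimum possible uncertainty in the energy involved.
8.490 μeV

Using the energy-time uncertainty principle:
ΔEΔt ≥ ℏ/2

The minimum uncertainty in energy is:
ΔE_min = ℏ/(2Δt)
ΔE_min = (1.055e-34 J·s) / (2 × 3.877e-11 s)
ΔE_min = 1.360e-24 J = 8.490 μeV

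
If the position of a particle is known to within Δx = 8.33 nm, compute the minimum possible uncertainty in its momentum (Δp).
6.330 × 10^-27 kg·m/s

Using the Heisenberg uncertainty principle:
ΔxΔp ≥ ℏ/2

The minimum uncertainty in momentum is:
Δp_min = ℏ/(2Δx)
Δp_min = (1.055e-34 J·s) / (2 × 8.330e-09 m)
Δp_min = 6.330e-27 kg·m/s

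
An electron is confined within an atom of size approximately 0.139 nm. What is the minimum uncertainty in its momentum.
3.793 × 10^-25 kg·m/s

Using the Heisenberg uncertainty principle:
ΔxΔp ≥ ℏ/2

With Δx ≈ L = 1.390e-10 m (the confinement size):
Δp_min = ℏ/(2Δx)
Δp_min = (1.055e-34 J·s) / (2 × 1.390e-10 m)
Δp_min = 3.793e-25 kg·m/s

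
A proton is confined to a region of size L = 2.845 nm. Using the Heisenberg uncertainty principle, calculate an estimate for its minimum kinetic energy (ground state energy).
640.899 neV

Using the uncertainty principle to estimate ground state energy:

1. The position uncertainty is approximately the confinement size:
   Δx ≈ L = 2.845e-09 m

2. From ΔxΔp ≥ ℏ/2, the minimum momentum uncertainty is:
   Δp ≈ ℏ/(2L) = 1.853e-26 kg·m/s

3. The kinetic energy is approximately:
   KE ≈ (Δp)²/(2m) = (1.853e-26)²/(2 × 1.673e-27 kg)
   KE ≈ 1.027e-25 J = 640.899 neV

This is an order-of-magnitude estimate of the ground state energy.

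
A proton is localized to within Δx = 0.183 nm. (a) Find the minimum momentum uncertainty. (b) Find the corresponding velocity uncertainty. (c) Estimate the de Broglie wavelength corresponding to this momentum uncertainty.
(a) Δp_min = 2.881 × 10^-25 kg·m/s
(b) Δv_min = 172.265 m/s
(c) λ_dB = 2.300 nm

Step-by-step:

(a) From the uncertainty principle:
Δp_min = ℏ/(2Δx) = (1.055e-34 J·s)/(2 × 1.830e-10 m) = 2.881e-25 kg·m/s

(b) The velocity uncertainty:
Δv = Δp/m = (2.881e-25 kg·m/s)/(1.673e-27 kg) = 1.723e+02 m/s = 172.265 m/s

(c) The de Broglie wavelength for this momentum:
λ = h/p = (6.626e-34 J·s)/(2.881e-25 kg·m/s) = 2.300e-09 m = 2.300 nm

Note: The de Broglie wavelength is comparable to the localization size, as expected from wave-particle duality.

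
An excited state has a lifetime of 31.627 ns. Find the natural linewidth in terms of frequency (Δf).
2.516 MHz

Using the energy-time uncertainty principle and E = hf:
ΔEΔt ≥ ℏ/2
hΔf·Δt ≥ ℏ/2

The minimum frequency uncertainty is:
Δf = ℏ/(2hτ) = 1/(4πτ)
Δf = 1/(4π × 3.163e-08 s)
Δf = 2.516e+06 Hz = 2.516 MHz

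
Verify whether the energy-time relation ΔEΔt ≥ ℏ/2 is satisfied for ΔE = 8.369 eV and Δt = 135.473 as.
Yes, it satisfies the uncertainty relation.

Calculate the product ΔEΔt:
ΔE = 8.369 eV = 1.341e-18 J
ΔEΔt = (1.341e-18 J) × (1.355e-16 s)
ΔEΔt = 1.817e-34 J·s

Compare to the minimum allowed value ℏ/2:
ℏ/2 = 5.273e-35 J·s

Since ΔEΔt = 1.817e-34 J·s ≥ 5.273e-35 J·s = ℏ/2,
this satisfies the uncertainty relation.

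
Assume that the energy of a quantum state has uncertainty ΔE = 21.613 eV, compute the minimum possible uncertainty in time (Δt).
15.227 as

Using the energy-time uncertainty principle:
ΔEΔt ≥ ℏ/2

The minimum uncertainty in time is:
Δt_min = ℏ/(2ΔE)
Δt_min = (1.055e-34 J·s) / (2 × 3.463e-18 J)
Δt_min = 1.523e-17 s = 15.227 as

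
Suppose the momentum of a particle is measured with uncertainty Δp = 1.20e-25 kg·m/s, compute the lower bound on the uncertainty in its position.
439.405 pm

Using the Heisenberg uncertainty principle:
ΔxΔp ≥ ℏ/2

The minimum uncertainty in position is:
Δx_min = ℏ/(2Δp)
Δx_min = (1.055e-34 J·s) / (2 × 1.200e-25 kg·m/s)
Δx_min = 4.394e-10 m = 439.405 pm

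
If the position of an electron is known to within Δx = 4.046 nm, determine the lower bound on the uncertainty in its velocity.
14.306 km/s

Using the Heisenberg uncertainty principle and Δp = mΔv:
ΔxΔp ≥ ℏ/2
Δx(mΔv) ≥ ℏ/2

The minimum uncertainty in velocity is:
Δv_min = ℏ/(2mΔx)
Δv_min = (1.055e-34 J·s) / (2 × 9.109e-31 kg × 4.046e-09 m)
Δv_min = 1.431e+04 m/s = 14.306 km/s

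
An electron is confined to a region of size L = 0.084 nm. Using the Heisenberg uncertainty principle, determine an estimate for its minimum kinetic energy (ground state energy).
1.350 eV

Using the uncertainty principle to estimate ground state energy:

1. The position uncertainty is approximately the confinement size:
   Δx ≈ L = 8.400e-11 m

2. From ΔxΔp ≥ ℏ/2, the minimum momentum uncertainty is:
   Δp ≈ ℏ/(2L) = 6.277e-25 kg·m/s

3. The kinetic energy is approximately:
   KE ≈ (Δp)²/(2m) = (6.277e-25)²/(2 × 9.109e-31 kg)
   KE ≈ 2.163e-19 J = 1.350 eV

This is an order-of-magnitude estimate of the ground state energy.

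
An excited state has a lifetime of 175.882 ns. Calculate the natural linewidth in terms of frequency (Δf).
452.448 kHz

Using the energy-time uncertainty principle and E = hf:
ΔEΔt ≥ ℏ/2
hΔf·Δt ≥ ℏ/2

The minimum frequency uncertainty is:
Δf = ℏ/(2hτ) = 1/(4πτ)
Δf = 1/(4π × 1.759e-07 s)
Δf = 4.524e+05 Hz = 452.448 kHz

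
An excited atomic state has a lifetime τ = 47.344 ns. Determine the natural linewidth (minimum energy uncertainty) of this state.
6.951 neV

Using the energy-time uncertainty principle:
ΔEΔt ≥ ℏ/2

The lifetime τ represents the time uncertainty Δt.
The natural linewidth (minimum energy uncertainty) is:

ΔE = ℏ/(2τ)
ΔE = (1.055e-34 J·s) / (2 × 4.734e-08 s)
ΔE = 1.114e-27 J = 6.951 neV

This natural linewidth limits the precision of spectroscopic measurements.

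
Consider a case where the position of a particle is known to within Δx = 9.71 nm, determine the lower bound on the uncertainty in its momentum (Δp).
5.430 × 10^-27 kg·m/s

Using the Heisenberg uncertainty principle:
ΔxΔp ≥ ℏ/2

The minimum uncertainty in momentum is:
Δp_min = ℏ/(2Δx)
Δp_min = (1.055e-34 J·s) / (2 × 9.710e-09 m)
Δp_min = 5.430e-27 kg·m/s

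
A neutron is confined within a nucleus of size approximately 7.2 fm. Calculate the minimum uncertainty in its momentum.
7.323 × 10^-21 kg·m/s

Using the Heisenberg uncertainty principle:
ΔxΔp ≥ ℏ/2

With Δx ≈ L = 7.200e-15 m (the confinement size):
Δp_min = ℏ/(2Δx)
Δp_min = (1.055e-34 J·s) / (2 × 7.200e-15 m)
Δp_min = 7.323e-21 kg·m/s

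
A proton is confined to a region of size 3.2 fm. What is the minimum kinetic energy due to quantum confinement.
506.587 keV

Using the uncertainty principle:

1. Position uncertainty: Δx ≈ 3.200e-15 m
2. Minimum momentum uncertainty: Δp = ℏ/(2Δx) = 1.648e-20 kg·m/s
3. Minimum kinetic energy:
   KE = (Δp)²/(2m) = (1.648e-20)²/(2 × 1.673e-27 kg)
   KE = 8.116e-14 J = 506.587 keV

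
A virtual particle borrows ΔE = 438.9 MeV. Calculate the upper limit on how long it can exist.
7.498 × 10^-25 s

Using the energy-time uncertainty principle:
ΔEΔt ≥ ℏ/2

For a virtual particle borrowing energy ΔE, the maximum lifetime is:
Δt_max = ℏ/(2ΔE)

Converting energy:
ΔE = 438.9 MeV = 7.032e-11 J

Δt_max = (1.055e-34 J·s) / (2 × 7.032e-11 J)
Δt_max = 7.498e-25 s = 7.498 × 10^-25 s

Virtual particles with higher borrowed energy exist for shorter times.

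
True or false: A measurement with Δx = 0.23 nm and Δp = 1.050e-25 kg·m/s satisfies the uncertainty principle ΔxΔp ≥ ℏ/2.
No, it violates the uncertainty principle (impossible measurement).

Calculate the product ΔxΔp:
ΔxΔp = (2.300e-10 m) × (1.050e-25 kg·m/s)
ΔxΔp = 2.415e-35 J·s

Compare to the minimum allowed value ℏ/2:
ℏ/2 = 5.273e-35 J·s

Since ΔxΔp = 2.415e-35 J·s < 5.273e-35 J·s = ℏ/2,
the measurement violates the uncertainty principle.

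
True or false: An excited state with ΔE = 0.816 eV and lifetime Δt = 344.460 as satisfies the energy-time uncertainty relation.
No, it violates the uncertainty relation.

Calculate the product ΔEΔt:
ΔE = 0.816 eV = 1.307e-19 J
ΔEΔt = (1.307e-19 J) × (3.445e-16 s)
ΔEΔt = 4.503e-35 J·s

Compare to the minimum allowed value ℏ/2:
ℏ/2 = 5.273e-35 J·s

Since ΔEΔt = 4.503e-35 J·s < 5.273e-35 J·s = ℏ/2,
this violates the uncertainty relation.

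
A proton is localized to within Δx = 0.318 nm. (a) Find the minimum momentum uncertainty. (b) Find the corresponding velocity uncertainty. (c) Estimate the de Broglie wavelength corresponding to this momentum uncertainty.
(a) Δp_min = 1.658 × 10^-25 kg·m/s
(b) Δv_min = 99.134 m/s
(c) λ_dB = 3.996 nm

Step-by-step:

(a) From the uncertainty principle:
Δp_min = ℏ/(2Δx) = (1.055e-34 J·s)/(2 × 3.180e-10 m) = 1.658e-25 kg·m/s

(b) The velocity uncertainty:
Δv = Δp/m = (1.658e-25 kg·m/s)/(1.673e-27 kg) = 9.913e+01 m/s = 99.134 m/s

(c) The de Broglie wavelength for this momentum:
λ = h/p = (6.626e-34 J·s)/(1.658e-25 kg·m/s) = 3.996e-09 m = 3.996 nm

Note: The de Broglie wavelength is comparable to the localization size, as expected from wave-particle duality.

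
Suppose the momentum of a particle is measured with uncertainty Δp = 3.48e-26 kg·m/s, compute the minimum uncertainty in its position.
1.515 nm

Using the Heisenberg uncertainty principle:
ΔxΔp ≥ ℏ/2

The minimum uncertainty in position is:
Δx_min = ℏ/(2Δp)
Δx_min = (1.055e-34 J·s) / (2 × 3.480e-26 kg·m/s)
Δx_min = 1.515e-09 m = 1.515 nm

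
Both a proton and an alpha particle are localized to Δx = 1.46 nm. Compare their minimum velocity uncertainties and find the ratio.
The proton has the larger minimum velocity uncertainty, by a ratio of 4.0.

For both particles, Δp_min = ℏ/(2Δx) = 3.612e-26 kg·m/s (same for both).

The velocity uncertainty is Δv = Δp/m:
- proton: Δv = 3.612e-26 / 1.673e-27 = 2.159e+01 m/s = 21.592 m/s
- alpha particle: Δv = 3.612e-26 / 6.645e-27 = 5.435e+00 m/s = 5.435 m/s

Ratio: 2.159e+01 / 5.435e+00 = 4.0

The lighter particle has larger velocity uncertainty because Δv ∝ 1/m.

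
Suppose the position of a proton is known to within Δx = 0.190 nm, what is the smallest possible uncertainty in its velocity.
165.918 m/s

Using the Heisenberg uncertainty principle and Δp = mΔv:
ΔxΔp ≥ ℏ/2
Δx(mΔv) ≥ ℏ/2

The minimum uncertainty in velocity is:
Δv_min = ℏ/(2mΔx)
Δv_min = (1.055e-34 J·s) / (2 × 1.673e-27 kg × 1.900e-10 m)
Δv_min = 1.659e+02 m/s = 165.918 m/s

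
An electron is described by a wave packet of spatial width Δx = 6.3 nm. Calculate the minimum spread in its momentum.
8.370 × 10^-27 kg·m/s

For a wave packet, the spatial width Δx and momentum spread Δp are related by the uncertainty principle:
ΔxΔp ≥ ℏ/2

The minimum momentum spread is:
Δp_min = ℏ/(2Δx)
Δp_min = (1.055e-34 J·s) / (2 × 6.300e-09 m)
Δp_min = 8.370e-27 kg·m/s

A wave packet cannot have both a well-defined position and well-defined momentum.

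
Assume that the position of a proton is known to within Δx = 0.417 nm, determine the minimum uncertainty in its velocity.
75.598 m/s

Using the Heisenberg uncertainty principle and Δp = mΔv:
ΔxΔp ≥ ℏ/2
Δx(mΔv) ≥ ℏ/2

The minimum uncertainty in velocity is:
Δv_min = ℏ/(2mΔx)
Δv_min = (1.055e-34 J·s) / (2 × 1.673e-27 kg × 4.170e-10 m)
Δv_min = 7.560e+01 m/s = 75.598 m/s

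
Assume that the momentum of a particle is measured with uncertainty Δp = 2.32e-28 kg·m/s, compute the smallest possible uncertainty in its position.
227.278 nm

Using the Heisenberg uncertainty principle:
ΔxΔp ≥ ℏ/2

The minimum uncertainty in position is:
Δx_min = ℏ/(2Δp)
Δx_min = (1.055e-34 J·s) / (2 × 2.320e-28 kg·m/s)
Δx_min = 2.273e-07 m = 227.278 nm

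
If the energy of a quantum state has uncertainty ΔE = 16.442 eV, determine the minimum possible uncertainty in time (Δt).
20.016 as

Using the energy-time uncertainty principle:
ΔEΔt ≥ ℏ/2

The minimum uncertainty in time is:
Δt_min = ℏ/(2ΔE)
Δt_min = (1.055e-34 J·s) / (2 × 2.634e-18 J)
Δt_min = 2.002e-17 s = 20.016 as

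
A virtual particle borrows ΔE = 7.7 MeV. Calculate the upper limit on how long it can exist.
42.741 ys

Using the energy-time uncertainty principle:
ΔEΔt ≥ ℏ/2

For a virtual particle borrowing energy ΔE, the maximum lifetime is:
Δt_max = ℏ/(2ΔE)

Converting energy:
ΔE = 7.7 MeV = 1.234e-12 J

Δt_max = (1.055e-34 J·s) / (2 × 1.234e-12 J)
Δt_max = 4.274e-23 s = 42.741 ys

Virtual particles with higher borrowed energy exist for shorter times.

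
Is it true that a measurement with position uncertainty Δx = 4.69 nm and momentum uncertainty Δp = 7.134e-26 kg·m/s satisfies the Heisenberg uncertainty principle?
Yes, it satisfies the uncertainty principle.

Calculate the product ΔxΔp:
ΔxΔp = (4.690e-09 m) × (7.134e-26 kg·m/s)
ΔxΔp = 3.346e-34 J·s

Compare to the minimum allowed value ℏ/2:
ℏ/2 = 5.273e-35 J·s

Since ΔxΔp = 3.346e-34 J·s ≥ 5.273e-35 J·s = ℏ/2,
the measurement satisfies the uncertainty principle.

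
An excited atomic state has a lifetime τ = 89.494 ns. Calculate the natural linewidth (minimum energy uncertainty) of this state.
3.677 neV

Using the energy-time uncertainty principle:
ΔEΔt ≥ ℏ/2

The lifetime τ represents the time uncertainty Δt.
The natural linewidth (minimum energy uncertainty) is:

ΔE = ℏ/(2τ)
ΔE = (1.055e-34 J·s) / (2 × 8.949e-08 s)
ΔE = 5.892e-28 J = 3.677 neV

This natural linewidth limits the precision of spectroscopic measurements.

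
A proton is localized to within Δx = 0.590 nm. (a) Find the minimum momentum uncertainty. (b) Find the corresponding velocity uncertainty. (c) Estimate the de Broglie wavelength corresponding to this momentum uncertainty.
(a) Δp_min = 8.937 × 10^-26 kg·m/s
(b) Δv_min = 53.431 m/s
(c) λ_dB = 7.414 nm

Step-by-step:

(a) From the uncertainty principle:
Δp_min = ℏ/(2Δx) = (1.055e-34 J·s)/(2 × 5.900e-10 m) = 8.937e-26 kg·m/s

(b) The velocity uncertainty:
Δv = Δp/m = (8.937e-26 kg·m/s)/(1.673e-27 kg) = 5.343e+01 m/s = 53.431 m/s

(c) The de Broglie wavelength for this momentum:
λ = h/p = (6.626e-34 J·s)/(8.937e-26 kg·m/s) = 7.414e-09 m = 7.414 nm

Note: The de Broglie wavelength is comparable to the localization size, as expected from wave-particle duality.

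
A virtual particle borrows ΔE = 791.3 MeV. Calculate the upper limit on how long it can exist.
4.159 × 10^-25 s

Using the energy-time uncertainty principle:
ΔEΔt ≥ ℏ/2

For a virtual particle borrowing energy ΔE, the maximum lifetime is:
Δt_max = ℏ/(2ΔE)

Converting energy:
ΔE = 791.3 MeV = 1.268e-10 J

Δt_max = (1.055e-34 J·s) / (2 × 1.268e-10 J)
Δt_max = 4.159e-25 s = 4.159 × 10^-25 s

Virtual particles with higher borrowed energy exist for shorter times.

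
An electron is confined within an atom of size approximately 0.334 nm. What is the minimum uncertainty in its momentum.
1.579 × 10^-25 kg·m/s

Using the Heisenberg uncertainty principle:
ΔxΔp ≥ ℏ/2

With Δx ≈ L = 3.340e-10 m (the confinement size):
Δp_min = ℏ/(2Δx)
Δp_min = (1.055e-34 J·s) / (2 × 3.340e-10 m)
Δp_min = 1.579e-25 kg·m/s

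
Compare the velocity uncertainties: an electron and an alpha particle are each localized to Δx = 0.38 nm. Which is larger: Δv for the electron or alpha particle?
The electron has the larger minimum velocity uncertainty, by a ratio of 7294.3.

For both particles, Δp_min = ℏ/(2Δx) = 1.388e-25 kg·m/s (same for both).

The velocity uncertainty is Δv = Δp/m:
- electron: Δv = 1.388e-25 / 9.109e-31 = 1.523e+05 m/s = 152.326 km/s
- alpha particle: Δv = 1.388e-25 / 6.645e-27 = 2.088e+01 m/s = 20.883 m/s

Ratio: 1.523e+05 / 2.088e+01 = 7294.3

The lighter particle has larger velocity uncertainty because Δv ∝ 1/m.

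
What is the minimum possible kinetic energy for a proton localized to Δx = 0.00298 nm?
584.146 meV

Localizing a particle requires giving it sufficient momentum uncertainty:

1. From uncertainty principle: Δp ≥ ℏ/(2Δx)
   Δp_min = (1.055e-34 J·s) / (2 × 2.980e-12 m)
   Δp_min = 1.769e-23 kg·m/s

2. This momentum uncertainty corresponds to kinetic energy:
   KE ≈ (Δp)²/(2m) = (1.769e-23)²/(2 × 1.673e-27 kg)
   KE = 9.359e-20 J = 584.146 meV

Tighter localization requires more energy.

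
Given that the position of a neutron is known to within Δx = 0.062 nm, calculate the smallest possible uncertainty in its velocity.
507.760 m/s

Using the Heisenberg uncertainty principle and Δp = mΔv:
ΔxΔp ≥ ℏ/2
Δx(mΔv) ≥ ℏ/2

The minimum uncertainty in velocity is:
Δv_min = ℏ/(2mΔx)
Δv_min = (1.055e-34 J·s) / (2 × 1.675e-27 kg × 6.200e-11 m)
Δv_min = 5.078e+02 m/s = 507.760 m/s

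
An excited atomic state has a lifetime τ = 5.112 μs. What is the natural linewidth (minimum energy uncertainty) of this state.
64.379 peV

Using the energy-time uncertainty principle:
ΔEΔt ≥ ℏ/2

The lifetime τ represents the time uncertainty Δt.
The natural linewidth (minimum energy uncertainty) is:

ΔE = ℏ/(2τ)
ΔE = (1.055e-34 J·s) / (2 × 5.112e-06 s)
ΔE = 1.031e-29 J = 64.379 peV

This natural linewidth limits the precision of spectroscopic measurements.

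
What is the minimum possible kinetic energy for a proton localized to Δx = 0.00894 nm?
64.905 meV

Localizing a particle requires giving it sufficient momentum uncertainty:

1. From uncertainty principle: Δp ≥ ℏ/(2Δx)
   Δp_min = (1.055e-34 J·s) / (2 × 8.940e-12 m)
   Δp_min = 5.898e-24 kg·m/s

2. This momentum uncertainty corresponds to kinetic energy:
   KE ≈ (Δp)²/(2m) = (5.898e-24)²/(2 × 1.673e-27 kg)
   KE = 1.040e-20 J = 64.905 meV

Tighter localization requires more energy.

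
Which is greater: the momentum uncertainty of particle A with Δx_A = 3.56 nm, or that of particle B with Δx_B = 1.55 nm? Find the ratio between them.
Particle B has the larger minimum momentum uncertainty, by a factor of 2.30.

For each particle, the minimum momentum uncertainty is Δp_min = ℏ/(2Δx):

Particle A: Δp_A = ℏ/(2×3.560e-09 m) = 1.481e-26 kg·m/s
Particle B: Δp_B = ℏ/(2×1.550e-09 m) = 3.402e-26 kg·m/s

Ratio: Δp_B/Δp_A = 2.30

Since Δp_min ∝ 1/Δx, the particle with smaller position uncertainty (B) has larger momentum uncertainty.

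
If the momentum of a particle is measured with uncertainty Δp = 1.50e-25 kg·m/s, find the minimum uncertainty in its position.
351.524 pm

Using the Heisenberg uncertainty principle:
ΔxΔp ≥ ℏ/2

The minimum uncertainty in position is:
Δx_min = ℏ/(2Δp)
Δx_min = (1.055e-34 J·s) / (2 × 1.500e-25 kg·m/s)
Δx_min = 3.515e-10 m = 351.524 pm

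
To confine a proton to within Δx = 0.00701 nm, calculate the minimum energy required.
105.565 meV

Localizing a particle requires giving it sufficient momentum uncertainty:

1. From uncertainty principle: Δp ≥ ℏ/(2Δx)
   Δp_min = (1.055e-34 J·s) / (2 × 7.010e-12 m)
   Δp_min = 7.522e-24 kg·m/s

2. This momentum uncertainty corresponds to kinetic energy:
   KE ≈ (Δp)²/(2m) = (7.522e-24)²/(2 × 1.673e-27 kg)
   KE = 1.691e-20 J = 105.565 meV

Tighter localization requires more energy.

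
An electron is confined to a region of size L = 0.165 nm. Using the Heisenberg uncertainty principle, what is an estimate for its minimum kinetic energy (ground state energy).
349.861 meV

Using the uncertainty principle to estimate ground state energy:

1. The position uncertainty is approximately the confinement size:
   Δx ≈ L = 1.650e-10 m

2. From ΔxΔp ≥ ℏ/2, the minimum momentum uncertainty is:
   Δp ≈ ℏ/(2L) = 3.196e-25 kg·m/s

3. The kinetic energy is approximately:
   KE ≈ (Δp)²/(2m) = (3.196e-25)²/(2 × 9.109e-31 kg)
   KE ≈ 5.605e-20 J = 349.861 meV

This is an order-of-magnitude estimate of the ground state energy.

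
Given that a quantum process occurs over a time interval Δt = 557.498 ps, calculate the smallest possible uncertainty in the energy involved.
590.327 neV

Using the energy-time uncertainty principle:
ΔEΔt ≥ ℏ/2

The minimum uncertainty in energy is:
ΔE_min = ℏ/(2Δt)
ΔE_min = (1.055e-34 J·s) / (2 × 5.575e-10 s)
ΔE_min = 9.458e-26 J = 590.327 neV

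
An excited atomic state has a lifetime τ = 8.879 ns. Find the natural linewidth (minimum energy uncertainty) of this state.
37.066 neV

Using the energy-time uncertainty principle:
ΔEΔt ≥ ℏ/2

The lifetime τ represents the time uncertainty Δt.
The natural linewidth (minimum energy uncertainty) is:

ΔE = ℏ/(2τ)
ΔE = (1.055e-34 J·s) / (2 × 8.879e-09 s)
ΔE = 5.939e-27 J = 37.066 neV

This natural linewidth limits the precision of spectroscopic measurements.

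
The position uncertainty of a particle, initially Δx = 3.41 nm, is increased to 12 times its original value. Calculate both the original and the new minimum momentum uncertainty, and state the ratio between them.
Original Δp_min = 1.546 × 10^-26 kg·m/s; new Δp'_min = 1.289 × 10^-27 kg·m/s; ratio Δp'_min/Δp_min = 1/12.

From the uncertainty principle ΔxΔp ≥ ℏ/2, the minimum momentum uncertainty is Δp_min = ℏ/(2Δx).

Original (Δx = 3.41 nm = 3.410e-09 m):
Δp_min = (1.055e-34 J·s)/(2 × 3.410e-09 m) = 1.546e-26 kg·m/s

When Δx → 12Δx:
Δp'_min = ℏ/(2 × 12Δx) = (1/12) × ℏ/(2Δx) = (1/12) × Δp_min
Δp'_min = 1/12 × 1.546e-26 kg·m/s = 1.289e-27 kg·m/s

Since Δp_min ∝ 1/Δx, when Δx is increased to 12 times its original value, Δp_min decreases to 1/12 of its original value.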